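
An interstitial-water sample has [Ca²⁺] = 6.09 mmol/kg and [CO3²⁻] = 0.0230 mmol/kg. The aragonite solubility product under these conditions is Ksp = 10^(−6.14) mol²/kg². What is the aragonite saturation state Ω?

Ksp = 10^(−6.14) = 7.244×10^-7
Ω = [Ca²⁺][CO3²⁻]/Ksp = (6.09×10^-3)(0.0230×10^-3) / 7.244×10^-7 = 0.193

Ω = 0.193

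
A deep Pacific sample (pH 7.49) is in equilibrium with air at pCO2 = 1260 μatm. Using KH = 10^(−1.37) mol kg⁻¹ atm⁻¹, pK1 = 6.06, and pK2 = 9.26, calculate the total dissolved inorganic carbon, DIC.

[CO2*] = KH · pCO2 = 10^(−1.37) × 1260×10^-6 = 5.375×10^-5 mol/kg
α₀ = 1/(1 + K1/[H⁺] + K1K2/[H⁺]²) = 1/(1 + 10^+1.43 + 10^-0.34) = 0.03525
DIC = [CO2*]/α₀ = 5.375×10^-5 / 0.03525 = 1.52 mmol/kg

DIC = 1.52 mmol/kg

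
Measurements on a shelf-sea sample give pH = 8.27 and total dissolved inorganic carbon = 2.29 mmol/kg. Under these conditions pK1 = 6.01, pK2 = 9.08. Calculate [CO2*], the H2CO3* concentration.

α₀ = 1 / (1 + K1/[H⁺] + K1K2/[H⁺]²) = 1 / (1 + 10^+2.26 + 10^+1.45)
   = 1 / (1 + 181.97 + 28.184) = 1/211.15 = 0.004736
[CO2*] = α₀ × DIC = 0.004736 × 2.29 = 0.0108 mmol/kg = 10.8 μmol/kg

[CO2*] = 10.8 μmol/kg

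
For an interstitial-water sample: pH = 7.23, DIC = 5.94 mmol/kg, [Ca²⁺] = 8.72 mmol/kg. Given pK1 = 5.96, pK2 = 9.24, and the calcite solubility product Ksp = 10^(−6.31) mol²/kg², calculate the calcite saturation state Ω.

α₂ = 1 / (1 + [H⁺]/K2 + [H⁺]²/(K1K2)) = 1 / (1 + 10^+2.01 + 10^+0.74)
   = 1 / (1 + 102.33 + 5.4954) = 1/108.82 = 0.009189
[CO3²⁻] = α₂ × DIC = 0.009189 × 5.94 = 0.05458 mmol/kg
Ksp = 10^(−6.31) = 4.898×10^-7
Ω = [Ca²⁺][CO3²⁻]/Ksp = (8.72×10^-3)(5.458×10^-5) / 4.898×10^-7 = 0.972

Ω = 0.972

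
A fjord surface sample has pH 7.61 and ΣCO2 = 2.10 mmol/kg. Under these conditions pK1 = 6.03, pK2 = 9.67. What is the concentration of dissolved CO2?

[CO2*] = 0.0534 mmol/kg

α₀ = 1 / (1 + K1/[H⁺] + K1K2/[H⁺]²) = 1 / (1 + 10^+1.58 + 10^-0.48)
   = 1 / (1 + 38.019 + 0.33113) = 1/39.350 = 0.02541
[CO2*] = α₀ × DIC = 0.02541 × 2.10 = 0.0534 mmol/kg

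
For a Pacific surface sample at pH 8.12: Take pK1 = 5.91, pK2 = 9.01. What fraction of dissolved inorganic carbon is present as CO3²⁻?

α₂ = 1 / (1 + [H⁺]/K2 + [H⁺]²/(K1K2)) = 1 / (1 + 10^+0.89 + 10^-1.32)
   = 1 / (1 + 7.7625 + 0.047863) = 1/8.8103 = 0.1135

α₂ = 0.114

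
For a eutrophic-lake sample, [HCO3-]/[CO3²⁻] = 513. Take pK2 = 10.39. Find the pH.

From K2 = [H⁺][CO3²⁻]/[HCO3-]:  pH = pK2 − log₁₀([HCO3-]/[CO3²⁻])
log₁₀(513) = +2.710
pH = 10.39 − (+2.710) = 7.68

pH = 7.68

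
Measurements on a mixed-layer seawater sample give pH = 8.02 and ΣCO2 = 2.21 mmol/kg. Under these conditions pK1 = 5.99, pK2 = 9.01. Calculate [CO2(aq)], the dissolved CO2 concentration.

α₀ = 1 / (1 + K1/[H⁺] + K1K2/[H⁺]²) = 1 / (1 + 10^+2.03 + 10^+1.04)
   = 1 / (1 + 107.15 + 10.965) = 1/119.12 = 0.008395
[CO2*] = α₀ × DIC = 0.008395 × 2.21 = 0.0186 mmol/kg = 18.6 μmol/kg

[CO2*] = 18.6 μmol/kg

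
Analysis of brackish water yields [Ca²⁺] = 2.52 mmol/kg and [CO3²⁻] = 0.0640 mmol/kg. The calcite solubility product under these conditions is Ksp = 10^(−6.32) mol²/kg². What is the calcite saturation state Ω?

Ω = 0.337

Ksp = 10^(−6.32) = 4.786×10^-7
Ω = [Ca²⁺][CO3²⁻]/Ksp = (2.52×10^-3)(0.0640×10^-3) / 4.786×10^-7 = 0.337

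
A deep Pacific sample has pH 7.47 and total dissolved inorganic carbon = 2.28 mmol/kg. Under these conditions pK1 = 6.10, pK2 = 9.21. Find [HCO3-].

α₁ = 1 / (1 + [H⁺]/K1 + K2/[H⁺]) = 1 / (1 + 10^-1.37 + 10^-1.74)
   = 1 / (1 + 0.042658 + 0.018197) = 1/1.0609 = 0.9426
[HCO3⁻] = α₁ × DIC = 0.9426 × 2.28 = 2.15 mmol/kg

[HCO3⁻] = 2.15 mmol/kg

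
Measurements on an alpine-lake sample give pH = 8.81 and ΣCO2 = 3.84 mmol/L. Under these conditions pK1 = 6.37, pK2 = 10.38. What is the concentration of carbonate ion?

[CO3²⁻] = 0.100 mmol/L

α₂ = 1 / (1 + [H⁺]/K2 + [H⁺]²/(K1K2)) = 1 / (1 + 10^+1.57 + 10^-0.87)
   = 1 / (1 + 37.154 + 0.13490) = 1/38.288 = 0.02612
[CO3²⁻] = α₂ × DIC = 0.02612 × 3.84 = 0.100 mmol/L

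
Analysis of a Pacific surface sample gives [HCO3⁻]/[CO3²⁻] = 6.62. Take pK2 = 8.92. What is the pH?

From K2 = [H⁺][CO3²⁻]/[HCO3⁻]:  pH = pK2 − log₁₀([HCO3⁻]/[CO3²⁻])
log₁₀(6.62) = +0.821
pH = 8.92 − (+0.821) = 8.10

pH = 8.10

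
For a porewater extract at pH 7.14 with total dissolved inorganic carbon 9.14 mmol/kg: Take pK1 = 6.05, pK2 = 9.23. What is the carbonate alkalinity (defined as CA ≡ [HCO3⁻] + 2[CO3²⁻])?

CA = [HCO3⁻] + 2[CO3²⁻] = (α₁ + 2α₂)·DIC
At pH 7.14: [H⁺]/K1 = 10^-1.09 = 0.081283, K2/[H⁺] = 10^-2.09 = 0.0081283
α₁ = 1/(1 + 0.081283 + 0.0081283) = 1/1.0894 = 0.9179; α₂ = α₁·K2/[H⁺] = 0.007461
α₁ + 2α₂ = 0.9328
CA = 0.9328 × 9.14 = 8.53 mmol/kg

CA = 8.53 mmol/kg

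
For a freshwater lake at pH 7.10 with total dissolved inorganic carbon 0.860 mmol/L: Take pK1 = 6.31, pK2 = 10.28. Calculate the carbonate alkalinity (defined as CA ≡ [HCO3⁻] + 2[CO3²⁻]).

CA = [HCO3⁻] + 2[CO3²⁻] = (α₁ + 2α₂)·DIC
At pH 7.10: [H⁺]/K1 = 10^-0.79 = 0.16218, K2/[H⁺] = 10^-3.18 = 0.00066069
α₁ = 1/(1 + 0.16218 + 0.00066069) = 1/1.1628 = 0.8600; α₂ = α₁·K2/[H⁺] = 0.0005682
α₁ + 2α₂ = 0.8611
CA = 0.8611 × 0.860 = 0.741 mmol/L

CA = 0.741 mmol/L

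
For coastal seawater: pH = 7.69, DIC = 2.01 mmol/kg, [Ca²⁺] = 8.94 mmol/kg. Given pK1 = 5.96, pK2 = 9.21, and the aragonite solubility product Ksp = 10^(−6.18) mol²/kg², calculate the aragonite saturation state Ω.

Ω = 0.783

α₂ = 1 / (1 + [H⁺]/K2 + [H⁺]²/(K1K2)) = 1 / (1 + 10^+1.52 + 10^-0.21)
   = 1 / (1 + 33.113 + 0.61660) = 1/34.730 = 0.02879
[CO3²⁻] = α₂ × DIC = 0.02879 × 2.01 = 0.05788 mmol/kg
Ksp = 10^(−6.18) = 6.607×10^-7
Ω = [Ca²⁺][CO3²⁻]/Ksp = (8.94×10^-3)(5.788×10^-5) / 6.607×10^-7 = 0.783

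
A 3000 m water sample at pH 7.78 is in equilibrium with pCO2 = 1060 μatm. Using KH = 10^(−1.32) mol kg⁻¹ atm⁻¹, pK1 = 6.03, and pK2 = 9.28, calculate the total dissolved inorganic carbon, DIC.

[CO2*] = KH · pCO2 = 10^(−1.32) × 1060×10^-6 = 5.073×10^-5 mol/kg
α₀ = 1/(1 + K1/[H⁺] + K1K2/[H⁺]²) = 1/(1 + 10^+1.75 + 10^+0.25) = 0.01695
DIC = [CO2*]/α₀ = 5.073×10^-5 / 0.01695 = 2.99 mmol/kg

DIC = 2.99 mmol/kg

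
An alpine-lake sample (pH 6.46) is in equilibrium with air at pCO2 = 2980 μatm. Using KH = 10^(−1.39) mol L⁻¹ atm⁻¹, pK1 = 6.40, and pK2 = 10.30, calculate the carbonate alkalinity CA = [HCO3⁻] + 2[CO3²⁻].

[CO2*] = KH · pCO2 = 10^(−1.39) × 2980×10^-6 = 1.214×10^-4 mol/L
α₀ = 1/(1 + K1/[H⁺] + K1K2/[H⁺]²) = 1/(1 + 10^+0.06 + 10^-3.78) = 0.4655
DIC = [CO2*]/α₀ = 1.214×10^-4 / 0.4655 = 0.2608 mmol/L
CA = (α₁ + 2α₂)·DIC = (0.5344 + 2×7.725×10^-5) × 0.2608 = 0.139 mmol/L

CA = 0.139 mmol/L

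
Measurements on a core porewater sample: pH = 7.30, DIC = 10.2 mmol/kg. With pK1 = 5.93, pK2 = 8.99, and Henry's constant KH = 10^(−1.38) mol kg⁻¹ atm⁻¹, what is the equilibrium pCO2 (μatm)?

pCO2 = 9820 μatm

α₀ = 1 / (1 + K1/[H⁺] + K1K2/[H⁺]²) = 1 / (1 + 10^+1.37 + 10^-0.32)
   = 1 / (1 + 23.442 + 0.47863) = 1/24.921 = 0.04013
[CO2*] = α₀ × DIC = 0.04013 × 10.2 = 0.4093 mmol/kg
pCO2 = [CO2*]/KH = 4.093×10^-4 / 4.169×10^-2 = 9820 μatm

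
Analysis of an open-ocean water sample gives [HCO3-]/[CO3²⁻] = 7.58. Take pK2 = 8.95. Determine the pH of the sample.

pH = 8.07

From K2 = [H⁺][CO3²⁻]/[HCO3-]:  pH = pK2 − log₁₀([HCO3-]/[CO3²⁻])
log₁₀(7.58) = +0.880
pH = 8.95 − (+0.880) = 8.07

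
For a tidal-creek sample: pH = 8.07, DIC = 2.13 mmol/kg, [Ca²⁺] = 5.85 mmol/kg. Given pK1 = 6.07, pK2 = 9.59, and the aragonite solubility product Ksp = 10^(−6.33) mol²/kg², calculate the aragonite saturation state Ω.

Ω = 0.773

α₂ = 1 / (1 + [H⁺]/K2 + [H⁺]²/(K1K2)) = 1 / (1 + 10^+1.52 + 10^-0.48)
   = 1 / (1 + 33.113 + 0.33113) = 1/34.444 = 0.02903
[CO3²⁻] = α₂ × DIC = 0.02903 × 2.13 = 0.06184 mmol/kg
Ksp = 10^(−6.33) = 4.677×10^-7
Ω = [Ca²⁺][CO3²⁻]/Ksp = (5.85×10^-3)(6.184×10^-5) / 4.677×10^-7 = 0.773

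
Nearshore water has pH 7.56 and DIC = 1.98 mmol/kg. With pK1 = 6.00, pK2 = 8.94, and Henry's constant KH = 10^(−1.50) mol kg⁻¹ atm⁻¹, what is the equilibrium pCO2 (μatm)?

α₀ = 1 / (1 + K1/[H⁺] + K1K2/[H⁺]²) = 1 / (1 + 10^+1.56 + 10^+0.18)
   = 1 / (1 + 36.308 + 1.5136) = 1/38.821 = 0.02576
[CO2*] = α₀ × DIC = 0.02576 × 1.98 = 0.05100 mmol/kg
pCO2 = [CO2*]/KH = 5.100×10^-5 / 3.162×10^-2 = 1610 μatm

pCO2 = 1610 μatm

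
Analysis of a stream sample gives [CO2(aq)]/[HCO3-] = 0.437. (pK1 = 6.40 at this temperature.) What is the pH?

pH = 6.76

From K1 = [H⁺][HCO3-]/[CO2(aq)]:  pH = pK1 − log₁₀([CO2(aq)]/[HCO3-])
log₁₀(0.437) = -0.360
pH = 6.40 − (-0.360) = 6.76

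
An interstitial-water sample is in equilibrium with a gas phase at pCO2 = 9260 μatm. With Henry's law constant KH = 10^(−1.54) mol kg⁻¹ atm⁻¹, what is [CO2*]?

KH = 10^(−1.54) = 2.884×10^-2 mol kg⁻¹ atm⁻¹
[CO2*] = KH · pCO2 = 2.884×10^-2 × 9260×10^-6 atm = 2.67×10^-4 mol/kg

[CO2*] = 267 μmol/kg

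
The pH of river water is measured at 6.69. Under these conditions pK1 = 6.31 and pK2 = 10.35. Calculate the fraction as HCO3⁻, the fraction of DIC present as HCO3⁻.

α₁ = 1 / (1 + [H⁺]/K1 + K2/[H⁺]) = 1 / (1 + 10^-0.38 + 10^-3.66)
   = 1 / (1 + 0.41687 + 0.00021878) = 1/1.4171 = 0.7057

α₁ = 0.706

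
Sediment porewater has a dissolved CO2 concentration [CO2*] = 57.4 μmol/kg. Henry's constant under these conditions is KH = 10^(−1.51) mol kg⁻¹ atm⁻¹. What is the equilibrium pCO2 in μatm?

pCO2 = 1860 μatm

KH = 10^(−1.51) = 3.090×10^-2 mol kg⁻¹ atm⁻¹
pCO2 = [CO2*]/KH = 57.4×10^-6 / 3.090×10^-2 = 1.86×10^-3 atm = 1860 μatm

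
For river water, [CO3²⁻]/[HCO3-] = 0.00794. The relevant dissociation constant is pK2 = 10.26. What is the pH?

From K2 = [H⁺][CO3²⁻]/[HCO3-]:  pH = pK2 + log₁₀([CO3²⁻]/[HCO3-])
log₁₀(0.00794) = -2.100
pH = 10.26 + (-2.100) = 8.16

pH = 8.16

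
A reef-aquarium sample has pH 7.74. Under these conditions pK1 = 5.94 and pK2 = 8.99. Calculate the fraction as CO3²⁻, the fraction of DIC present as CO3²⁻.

α₂ = 0.0525

α₂ = 1 / (1 + [H⁺]/K2 + [H⁺]²/(K1K2)) = 1 / (1 + 10^+1.25 + 10^-0.55)
   = 1 / (1 + 17.783 + 0.28184) = 1/19.065 = 0.05245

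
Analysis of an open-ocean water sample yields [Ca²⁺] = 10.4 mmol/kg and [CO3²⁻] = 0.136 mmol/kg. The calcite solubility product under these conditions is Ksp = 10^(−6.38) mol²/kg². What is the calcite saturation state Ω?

Ω = 3.39

Ksp = 10^(−6.38) = 4.169×10^-7
Ω = [Ca²⁺][CO3²⁻]/Ksp = (10.4×10^-3)(0.136×10^-3) / 4.169×10^-7 = 3.39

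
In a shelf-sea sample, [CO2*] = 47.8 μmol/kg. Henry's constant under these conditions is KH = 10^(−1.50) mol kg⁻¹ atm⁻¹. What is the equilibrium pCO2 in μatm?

KH = 10^(−1.50) = 3.162×10^-2 mol kg⁻¹ atm⁻¹
pCO2 = [CO2*]/KH = 47.8×10^-6 / 3.162×10^-2 = 1.51×10^-3 atm = 1510 μatm

pCO2 = 1510 μatm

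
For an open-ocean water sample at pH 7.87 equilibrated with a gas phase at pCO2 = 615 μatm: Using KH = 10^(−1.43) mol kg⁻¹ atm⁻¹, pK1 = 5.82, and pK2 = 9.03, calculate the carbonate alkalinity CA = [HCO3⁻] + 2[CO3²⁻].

[CO2*] = KH · pCO2 = 10^(−1.43) × 615×10^-6 = 2.285×10^-5 mol/kg
α₀ = 1/(1 + K1/[H⁺] + K1K2/[H⁺]²) = 1/(1 + 10^+2.05 + 10^+0.89) = 0.008267
DIC = [CO2*]/α₀ = 2.285×10^-5 / 0.008267 = 2.764 mmol/kg
CA = (α₁ + 2α₂)·DIC = (0.9276 + 2×0.06417) × 2.764 = 2.92 mmol/kg

CA = 2.92 mmol/kg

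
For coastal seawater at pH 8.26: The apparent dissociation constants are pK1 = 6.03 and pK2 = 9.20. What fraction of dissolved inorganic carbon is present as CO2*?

α₀ = 0.00525

α₀ = 1 / (1 + K1/[H⁺] + K1K2/[H⁺]²) = 1 / (1 + 10^+2.23 + 10^+1.29)
   = 1 / (1 + 169.82 + 19.498) = 1/190.32 = 0.005254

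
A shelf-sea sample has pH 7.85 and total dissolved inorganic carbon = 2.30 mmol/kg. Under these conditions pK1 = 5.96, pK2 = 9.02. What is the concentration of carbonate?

[CO3²⁻] = 0.144 mmol/kg

α₂ = 1 / (1 + [H⁺]/K2 + [H⁺]²/(K1K2)) = 1 / (1 + 10^+1.17 + 10^-0.72)
   = 1 / (1 + 14.791 + 0.19055) = 1/15.982 = 0.06257
[CO3²⁻] = α₂ × DIC = 0.06257 × 2.30 = 0.144 mmol/kg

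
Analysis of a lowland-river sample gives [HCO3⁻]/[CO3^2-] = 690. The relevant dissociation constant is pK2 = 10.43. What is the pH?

From K2 = [H⁺][CO3^2-]/[HCO3⁻]:  pH = pK2 − log₁₀([HCO3⁻]/[CO3^2-])
log₁₀(690) = +2.839
pH = 10.43 − (+2.839) = 7.59

pH = 7.59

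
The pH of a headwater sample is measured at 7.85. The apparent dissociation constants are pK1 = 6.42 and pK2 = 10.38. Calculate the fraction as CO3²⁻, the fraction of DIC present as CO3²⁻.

α₂ = 0.00284

α₂ = 1 / (1 + [H⁺]/K2 + [H⁺]²/(K1K2)) = 1 / (1 + 10^+2.53 + 10^+1.10)
   = 1 / (1 + 338.84 + 12.589) = 1/352.43 = 0.002837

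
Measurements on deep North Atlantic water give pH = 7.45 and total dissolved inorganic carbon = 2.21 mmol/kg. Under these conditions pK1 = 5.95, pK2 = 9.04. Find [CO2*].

α₀ = 1 / (1 + K1/[H⁺] + K1K2/[H⁺]²) = 1 / (1 + 10^+1.50 + 10^-0.09)
   = 1 / (1 + 31.623 + 0.81283) = 1/33.436 = 0.02991
[CO2*] = α₀ × DIC = 0.02991 × 2.21 = 0.0661 mmol/kg

[CO2*] = 0.0661 mmol/kg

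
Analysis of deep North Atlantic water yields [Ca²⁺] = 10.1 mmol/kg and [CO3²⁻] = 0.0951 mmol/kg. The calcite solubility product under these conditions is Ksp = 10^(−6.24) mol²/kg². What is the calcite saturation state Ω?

Ksp = 10^(−6.24) = 5.754×10^-7
Ω = [Ca²⁺][CO3²⁻]/Ksp = (10.1×10^-3)(0.0951×10^-3) / 5.754×10^-7 = 1.67

Ω = 1.67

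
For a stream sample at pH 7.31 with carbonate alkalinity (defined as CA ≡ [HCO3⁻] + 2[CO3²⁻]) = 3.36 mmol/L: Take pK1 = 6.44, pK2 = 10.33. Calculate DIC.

DIC = 3.81 mmol/L

CA = [HCO3⁻] + 2[CO3²⁻] = (α₁ + 2α₂)·DIC
At pH 7.31: [H⁺]/K1 = 10^-0.87 = 0.13490, K2/[H⁺] = 10^-3.02 = 0.00095499
α₁ = 1/(1 + 0.13490 + 0.00095499) = 1/1.1359 = 0.8804; α₂ = α₁·K2/[H⁺] = 0.0008408
α₁ + 2α₂ = 0.8821
DIC = CA / (α₁ + 2α₂) = 3.36 / 0.8821 = 3.81 mmol/L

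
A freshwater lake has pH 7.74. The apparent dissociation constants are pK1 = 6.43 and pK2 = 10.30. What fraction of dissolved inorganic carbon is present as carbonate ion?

α₂ = 1 / (1 + [H⁺]/K2 + [H⁺]²/(K1K2)) = 1 / (1 + 10^+2.56 + 10^+1.25)
   = 1 / (1 + 363.08 + 17.783) = 1/381.86 = 0.002619

α₂ = 0.00262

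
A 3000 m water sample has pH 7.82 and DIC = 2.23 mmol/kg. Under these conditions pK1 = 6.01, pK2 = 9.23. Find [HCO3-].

α₁ = 1 / (1 + [H⁺]/K1 + K2/[H⁺]) = 1 / (1 + 10^-1.81 + 10^-1.41)
   = 1 / (1 + 0.015488 + 0.038905) = 1/1.0544 = 0.9484
[HCO3⁻] = α₁ × DIC = 0.9484 × 2.23 = 2.11 mmol/kg

[HCO3⁻] = 2.11 mmol/kg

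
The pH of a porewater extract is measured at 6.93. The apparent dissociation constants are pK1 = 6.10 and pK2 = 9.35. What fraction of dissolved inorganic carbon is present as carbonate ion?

α₂ = 0.00330

α₂ = 1 / (1 + [H⁺]/K2 + [H⁺]²/(K1K2)) = 1 / (1 + 10^+2.42 + 10^+1.59)
   = 1 / (1 + 263.03 + 38.905) = 1/302.93 = 0.003301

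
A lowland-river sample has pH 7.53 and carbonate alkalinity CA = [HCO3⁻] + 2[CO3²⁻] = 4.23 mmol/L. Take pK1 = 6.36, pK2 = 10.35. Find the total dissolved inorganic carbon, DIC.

DIC = 4.51 mmol/L

CA = [HCO3⁻] + 2[CO3²⁻] = (α₁ + 2α₂)·DIC
At pH 7.53: [H⁺]/K1 = 10^-1.17 = 0.067608, K2/[H⁺] = 10^-2.82 = 0.0015136
α₁ = 1/(1 + 0.067608 + 0.0015136) = 1/1.0691 = 0.9353; α₂ = α₁·K2/[H⁺] = 0.001416
α₁ + 2α₂ = 0.9382
DIC = CA / (α₁ + 2α₂) = 4.23 / 0.9382 = 4.51 mmol/L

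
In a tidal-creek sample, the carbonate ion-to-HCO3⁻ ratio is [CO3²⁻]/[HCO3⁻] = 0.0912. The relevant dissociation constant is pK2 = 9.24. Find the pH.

From K2 = [H⁺][CO3²⁻]/[HCO3⁻]:  pH = pK2 + log₁₀([CO3²⁻]/[HCO3⁻])
log₁₀(0.0912) = -1.040
pH = 9.24 + (-1.040) = 8.20

pH = 8.20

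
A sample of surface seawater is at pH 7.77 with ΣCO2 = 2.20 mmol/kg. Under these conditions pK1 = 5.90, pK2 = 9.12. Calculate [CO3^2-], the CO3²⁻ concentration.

α₂ = 1 / (1 + [H⁺]/K2 + [H⁺]²/(K1K2)) = 1 / (1 + 10^+1.35 + 10^-0.52)
   = 1 / (1 + 22.387 + 0.30200) = 1/23.689 = 0.04221
[CO3²⁻] = α₂ × DIC = 0.04221 × 2.20 = 0.0929 mmol/kg

[CO3²⁻] = 0.0929 mmol/kg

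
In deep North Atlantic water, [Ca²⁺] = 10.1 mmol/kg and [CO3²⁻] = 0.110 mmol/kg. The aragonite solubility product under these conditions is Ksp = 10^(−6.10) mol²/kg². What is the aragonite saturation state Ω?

Ksp = 10^(−6.10) = 7.943×10^-7
Ω = [Ca²⁺][CO3²⁻]/Ksp = (10.1×10^-3)(0.110×10^-3) / 7.943×10^-7 = 1.40

Ω = 1.40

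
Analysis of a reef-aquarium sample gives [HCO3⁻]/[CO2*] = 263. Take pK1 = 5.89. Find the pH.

From K1 = [H⁺][HCO3⁻]/[CO2*]:  pH = pK1 + log₁₀([HCO3⁻]/[CO2*])
log₁₀(263) = +2.420
pH = 5.89 + (+2.420) = 8.31

pH = 8.31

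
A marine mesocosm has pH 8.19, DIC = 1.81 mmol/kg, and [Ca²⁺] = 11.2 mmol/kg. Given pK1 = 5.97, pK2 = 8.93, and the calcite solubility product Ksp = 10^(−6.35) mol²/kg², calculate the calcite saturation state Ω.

α₂ = 1 / (1 + [H⁺]/K2 + [H⁺]²/(K1K2)) = 1 / (1 + 10^+0.74 + 10^-1.48)
   = 1 / (1 + 5.4954 + 0.033113) = 1/6.5285 = 0.1532
[CO3²⁻] = α₂ × DIC = 0.1532 × 1.81 = 0.2772 mmol/kg
Ksp = 10^(−6.35) = 4.467×10^-7
Ω = [Ca²⁺][CO3²⁻]/Ksp = (11.2×10^-3)(2.772×10^-4) / 4.467×10^-7 = 6.95

Ω = 6.95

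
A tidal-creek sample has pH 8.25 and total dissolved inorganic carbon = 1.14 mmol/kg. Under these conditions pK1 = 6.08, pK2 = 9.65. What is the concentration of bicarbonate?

[HCO3⁻] = 1.09 mmol/kg

α₁ = 1 / (1 + [H⁺]/K1 + K2/[H⁺]) = 1 / (1 + 10^-2.17 + 10^-1.40)
   = 1 / (1 + 0.0067608 + 0.039811) = 1/1.0466 = 0.9555
[HCO3⁻] = α₁ × DIC = 0.9555 × 1.14 = 1.09 mmol/kg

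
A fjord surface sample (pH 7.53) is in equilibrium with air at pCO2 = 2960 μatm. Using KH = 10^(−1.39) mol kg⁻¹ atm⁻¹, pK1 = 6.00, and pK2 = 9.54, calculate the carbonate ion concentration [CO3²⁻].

[CO2*] = KH · pCO2 = 10^(−1.39) × 2960×10^-6 = 1.206×10^-4 mol/kg
α₀ = 1/(1 + K1/[H⁺] + K1K2/[H⁺]²) = 1/(1 + 10^+1.53 + 10^-0.48) = 0.02840
DIC = [CO2*]/α₀ = 1.206×10^-4 / 0.02840 = 4.246 mmol/kg
[CO3²⁻] = α₂·DIC; α₂ = 0.009403, so [CO3²⁻] = 0.009403 × 4.246 = 0.0399 mmol/kg

[CO3²⁻] = 0.0399 mmol/kg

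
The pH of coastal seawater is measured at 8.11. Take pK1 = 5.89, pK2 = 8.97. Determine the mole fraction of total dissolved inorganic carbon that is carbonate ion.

α₂ = 0.121

α₂ = 1 / (1 + [H⁺]/K2 + [H⁺]²/(K1K2)) = 1 / (1 + 10^+0.86 + 10^-1.36)
   = 1 / (1 + 7.2444 + 0.043652) = 1/8.2880 = 0.1207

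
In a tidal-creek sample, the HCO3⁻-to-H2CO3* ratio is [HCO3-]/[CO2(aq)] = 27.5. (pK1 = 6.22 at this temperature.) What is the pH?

From K1 = [H⁺][HCO3-]/[CO2(aq)]:  pH = pK1 + log₁₀([HCO3-]/[CO2(aq)])
log₁₀(27.5) = +1.439
pH = 6.22 + (+1.439) = 7.66

pH = 7.66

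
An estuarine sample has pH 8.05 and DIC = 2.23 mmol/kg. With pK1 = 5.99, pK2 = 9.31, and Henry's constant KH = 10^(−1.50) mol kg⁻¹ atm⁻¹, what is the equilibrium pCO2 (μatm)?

pCO2 = 577 μatm

α₀ = 1 / (1 + K1/[H⁺] + K1K2/[H⁺]²) = 1 / (1 + 10^+2.06 + 10^+0.80)
   = 1 / (1 + 114.82 + 6.3096) = 1/122.12 = 0.008188
[CO2*] = α₀ × DIC = 0.008188 × 2.23 = 0.01826 mmol/kg = 18.26 μmol/kg
pCO2 = [CO2*]/KH = 1.826×10^-5 / 3.162×10^-2 = 577 μatm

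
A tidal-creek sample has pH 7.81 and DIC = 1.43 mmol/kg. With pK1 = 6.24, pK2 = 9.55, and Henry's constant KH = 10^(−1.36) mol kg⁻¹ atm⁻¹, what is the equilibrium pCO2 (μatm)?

pCO2 = 844 μatm

α₀ = 1 / (1 + K1/[H⁺] + K1K2/[H⁺]²) = 1 / (1 + 10^+1.57 + 10^-0.17)
   = 1 / (1 + 37.154 + 0.67608) = 1/38.830 = 0.02575
[CO2*] = α₀ × DIC = 0.02575 × 1.43 = 0.03683 mmol/kg
pCO2 = [CO2*]/KH = 3.683×10^-5 / 4.365×10^-2 = 844 μatm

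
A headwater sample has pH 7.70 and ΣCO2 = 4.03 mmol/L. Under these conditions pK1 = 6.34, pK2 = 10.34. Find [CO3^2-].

[CO3²⁻] = 8.83 μmol/L

α₂ = 1 / (1 + [H⁺]/K2 + [H⁺]²/(K1K2)) = 1 / (1 + 10^+2.64 + 10^+1.28)
   = 1 / (1 + 436.52 + 19.055) = 1/456.57 = 0.002190
[CO3²⁻] = α₂ × DIC = 0.002190 × 4.03 = 0.00883 mmol/L = 8.83 μmol/L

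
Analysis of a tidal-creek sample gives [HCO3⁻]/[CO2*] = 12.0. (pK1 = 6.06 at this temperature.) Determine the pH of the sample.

pH = 7.14

From K1 = [H⁺][HCO3⁻]/[CO2*]:  pH = pK1 + log₁₀([HCO3⁻]/[CO2*])
log₁₀(12.0) = +1.079
pH = 6.06 + (+1.079) = 7.14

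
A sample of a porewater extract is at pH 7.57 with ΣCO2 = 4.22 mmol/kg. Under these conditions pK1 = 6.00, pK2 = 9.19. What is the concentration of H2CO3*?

[CO2*] = 0.108 mmol/kg

α₀ = 1 / (1 + K1/[H⁺] + K1K2/[H⁺]²) = 1 / (1 + 10^+1.57 + 10^-0.05)
   = 1 / (1 + 37.154 + 0.89125) = 1/39.045 = 0.02561
[CO2*] = α₀ × DIC = 0.02561 × 4.22 = 0.108 mmol/kg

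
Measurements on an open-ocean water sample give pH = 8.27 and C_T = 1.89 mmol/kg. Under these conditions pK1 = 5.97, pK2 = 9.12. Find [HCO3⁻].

α₁ = 1 / (1 + [H⁺]/K1 + K2/[H⁺]) = 1 / (1 + 10^-2.30 + 10^-0.85)
   = 1 / (1 + 0.0050119 + 0.14125) = 1/1.1463 = 0.8724
[HCO3⁻] = α₁ × DIC = 0.8724 × 1.89 = 1.65 mmol/kg

[HCO3⁻] = 1.65 mmol/kg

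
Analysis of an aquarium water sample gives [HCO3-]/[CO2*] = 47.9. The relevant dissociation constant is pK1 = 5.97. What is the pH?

pH = 7.65

From K1 = [H⁺][HCO3-]/[CO2*]:  pH = pK1 + log₁₀([HCO3-]/[CO2*])
log₁₀(47.9) = +1.680
pH = 5.97 + (+1.680) = 7.65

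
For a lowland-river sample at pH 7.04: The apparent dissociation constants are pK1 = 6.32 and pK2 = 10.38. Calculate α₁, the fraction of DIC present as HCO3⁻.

α₁ = 0.840

α₁ = 1 / (1 + [H⁺]/K1 + K2/[H⁺]) = 1 / (1 + 10^-0.72 + 10^-3.34)
   = 1 / (1 + 0.19055 + 0.00045709) = 1/1.1910 = 0.8396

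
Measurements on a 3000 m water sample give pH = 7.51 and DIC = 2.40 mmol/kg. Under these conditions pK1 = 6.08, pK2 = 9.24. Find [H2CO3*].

[CO2*] = 0.0845 mmol/kg

α₀ = 1 / (1 + K1/[H⁺] + K1K2/[H⁺]²) = 1 / (1 + 10^+1.43 + 10^-0.30)
   = 1 / (1 + 26.915 + 0.50119) = 1/28.417 = 0.03519
[CO2*] = α₀ × DIC = 0.03519 × 2.40 = 0.0845 mmol/kg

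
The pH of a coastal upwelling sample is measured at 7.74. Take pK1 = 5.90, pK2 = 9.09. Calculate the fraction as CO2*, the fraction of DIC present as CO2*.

α₀ = 1 / (1 + K1/[H⁺] + K1K2/[H⁺]²) = 1 / (1 + 10^+1.84 + 10^+0.49)
   = 1 / (1 + 69.183 + 3.0903) = 1/73.273 = 0.01365

α₀ = 0.0136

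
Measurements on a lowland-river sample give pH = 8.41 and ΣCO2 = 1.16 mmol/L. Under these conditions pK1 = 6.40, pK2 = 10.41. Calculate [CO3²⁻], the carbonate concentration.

α₂ = 1 / (1 + [H⁺]/K2 + [H⁺]²/(K1K2)) = 1 / (1 + 10^+2.00 + 10^-0.01)
   = 1 / (1 + 100.00 + 0.97724) = 1/101.98 = 0.009806
[CO3²⁻] = α₂ × DIC = 0.009806 × 1.16 = 0.0114 mmol/L = 11.4 μmol/L

[CO3²⁻] = 11.4 μmol/L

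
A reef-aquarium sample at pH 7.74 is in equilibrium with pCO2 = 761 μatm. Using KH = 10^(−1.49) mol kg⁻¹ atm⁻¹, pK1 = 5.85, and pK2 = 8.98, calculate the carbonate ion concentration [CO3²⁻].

[CO3²⁻] = 0.110 mmol/kg

[CO2*] = KH · pCO2 = 10^(−1.49) × 761×10^-6 = 2.463×10^-5 mol/kg
α₀ = 1/(1 + K1/[H⁺] + K1K2/[H⁺]²) = 1/(1 + 10^+1.89 + 10^+0.65) = 0.01203
DIC = [CO2*]/α₀ = 2.463×10^-5 / 0.01203 = 2.046 mmol/kg
[CO3²⁻] = α₂·DIC; α₂ = 0.05376, so [CO3²⁻] = 0.05376 × 2.046 = 0.110 mmol/kg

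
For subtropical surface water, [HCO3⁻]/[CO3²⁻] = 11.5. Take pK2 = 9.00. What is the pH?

From K2 = [H⁺][CO3²⁻]/[HCO3⁻]:  pH = pK2 − log₁₀([HCO3⁻]/[CO3²⁻])
log₁₀(11.5) = +1.061
pH = 9.00 − (+1.061) = 7.94

pH = 7.94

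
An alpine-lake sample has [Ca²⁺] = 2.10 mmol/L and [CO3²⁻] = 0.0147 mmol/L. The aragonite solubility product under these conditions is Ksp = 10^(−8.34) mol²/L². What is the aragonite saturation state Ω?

Ω = 6.75

Ksp = 10^(−8.34) = 4.571×10^-9
Ω = [Ca²⁺][CO3²⁻]/Ksp = (2.10×10^-3)(0.0147×10^-3) / 4.571×10^-9 = 6.75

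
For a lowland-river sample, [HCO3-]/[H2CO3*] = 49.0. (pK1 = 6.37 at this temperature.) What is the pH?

From K1 = [H⁺][HCO3-]/[H2CO3*]:  pH = pK1 + log₁₀([HCO3-]/[H2CO3*])
log₁₀(49.0) = +1.690
pH = 6.37 + (+1.690) = 8.06

pH = 8.06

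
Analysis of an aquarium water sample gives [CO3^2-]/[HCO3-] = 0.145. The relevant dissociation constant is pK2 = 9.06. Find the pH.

pH = 8.22

From K2 = [H⁺][CO3^2-]/[HCO3-]:  pH = pK2 + log₁₀([CO3^2-]/[HCO3-])
log₁₀(0.145) = -0.839
pH = 9.06 + (-0.839) = 8.22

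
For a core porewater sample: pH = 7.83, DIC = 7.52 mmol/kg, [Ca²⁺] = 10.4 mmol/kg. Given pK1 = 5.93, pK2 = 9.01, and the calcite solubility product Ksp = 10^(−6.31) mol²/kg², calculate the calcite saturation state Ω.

Ω = 9.78

α₂ = 1 / (1 + [H⁺]/K2 + [H⁺]²/(K1K2)) = 1 / (1 + 10^+1.18 + 10^-0.72)
   = 1 / (1 + 15.136 + 0.19055) = 1/16.326 = 0.06125
[CO3²⁻] = α₂ × DIC = 0.06125 × 7.52 = 0.4606 mmol/kg
Ksp = 10^(−6.31) = 4.898×10^-7
Ω = [Ca²⁺][CO3²⁻]/Ksp = (10.4×10^-3)(4.606×10^-4) / 4.898×10^-7 = 9.78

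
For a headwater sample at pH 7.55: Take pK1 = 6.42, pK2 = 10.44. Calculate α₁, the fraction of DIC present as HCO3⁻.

α₁ = 1 / (1 + [H⁺]/K1 + K2/[H⁺]) = 1 / (1 + 10^-1.13 + 10^-2.89)
   = 1 / (1 + 0.074131 + 0.0012882) = 1/1.0754 = 0.9299

α₁ = 0.930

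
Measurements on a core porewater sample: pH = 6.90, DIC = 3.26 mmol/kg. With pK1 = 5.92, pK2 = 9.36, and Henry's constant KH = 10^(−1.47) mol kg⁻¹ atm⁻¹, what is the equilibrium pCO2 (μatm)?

α₀ = 1 / (1 + K1/[H⁺] + K1K2/[H⁺]²) = 1 / (1 + 10^+0.98 + 10^-1.48)
   = 1 / (1 + 9.5499 + 0.033113) = 1/10.583 = 0.09449
[CO2*] = α₀ × DIC = 0.09449 × 3.26 = 0.3080 mmol/kg
pCO2 = [CO2*]/KH = 3.080×10^-4 / 3.388×10^-2 = 9090 μatm

pCO2 = 9090 μatm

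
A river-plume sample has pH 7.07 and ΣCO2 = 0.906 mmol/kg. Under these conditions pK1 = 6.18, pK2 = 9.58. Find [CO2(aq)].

α₀ = 1 / (1 + K1/[H⁺] + K1K2/[H⁺]²) = 1 / (1 + 10^+0.89 + 10^-1.62)
   = 1 / (1 + 7.7625 + 0.023988) = 1/8.7865 = 0.1138
[CO2*] = α₀ × DIC = 0.1138 × 0.906 = 0.103 mmol/kg

[CO2*] = 0.103 mmol/kg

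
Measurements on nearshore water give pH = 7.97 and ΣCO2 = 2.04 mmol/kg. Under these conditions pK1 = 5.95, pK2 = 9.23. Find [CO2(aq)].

α₀ = 1 / (1 + K1/[H⁺] + K1K2/[H⁺]²) = 1 / (1 + 10^+2.02 + 10^+0.76)
   = 1 / (1 + 104.71 + 5.7544) = 1/111.47 = 0.008971
[CO2*] = α₀ × DIC = 0.008971 × 2.04 = 0.0183 mmol/kg = 18.3 μmol/kg

[CO2*] = 18.3 μmol/kg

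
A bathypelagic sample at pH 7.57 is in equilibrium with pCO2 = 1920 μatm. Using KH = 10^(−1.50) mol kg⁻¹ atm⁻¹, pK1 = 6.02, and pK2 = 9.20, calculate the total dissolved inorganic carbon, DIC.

[CO2*] = KH · pCO2 = 10^(−1.50) × 1920×10^-6 = 6.072×10^-5 mol/kg
α₀ = 1/(1 + K1/[H⁺] + K1K2/[H⁺]²) = 1/(1 + 10^+1.55 + 10^-0.08) = 0.02680
DIC = [CO2*]/α₀ = 6.072×10^-5 / 0.02680 = 2.27 mmol/kg

DIC = 2.27 mmol/kg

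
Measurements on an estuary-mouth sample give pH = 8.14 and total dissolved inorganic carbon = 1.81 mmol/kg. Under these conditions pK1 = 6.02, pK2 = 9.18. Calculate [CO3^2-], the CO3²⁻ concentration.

α₂ = 1 / (1 + [H⁺]/K2 + [H⁺]²/(K1K2)) = 1 / (1 + 10^+1.04 + 10^-1.08)
   = 1 / (1 + 10.965 + 0.083176) = 1/12.048 = 0.08300
[CO3²⁻] = α₂ × DIC = 0.08300 × 1.81 = 0.150 mmol/kg

[CO3²⁻] = 0.150 mmol/kg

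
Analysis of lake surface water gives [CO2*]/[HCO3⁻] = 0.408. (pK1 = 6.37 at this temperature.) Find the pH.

pH = 6.76

From K1 = [H⁺][HCO3⁻]/[CO2*]:  pH = pK1 − log₁₀([CO2*]/[HCO3⁻])
log₁₀(0.408) = -0.389
pH = 6.37 − (-0.389) = 6.76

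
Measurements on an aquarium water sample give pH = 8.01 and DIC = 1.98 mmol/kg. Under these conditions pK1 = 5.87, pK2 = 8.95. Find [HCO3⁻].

α₁ = 1 / (1 + [H⁺]/K1 + K2/[H⁺]) = 1 / (1 + 10^-2.14 + 10^-0.94)
   = 1 / (1 + 0.0072444 + 0.11482) = 1/1.1221 = 0.8912
[HCO3⁻] = α₁ × DIC = 0.8912 × 1.98 = 1.76 mmol/kg

[HCO3⁻] = 1.76 mmol/kg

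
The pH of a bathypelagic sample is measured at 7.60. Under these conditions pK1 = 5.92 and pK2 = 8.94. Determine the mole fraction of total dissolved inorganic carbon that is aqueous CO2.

α₀ = 0.0196

α₀ = 1 / (1 + K1/[H⁺] + K1K2/[H⁺]²) = 1 / (1 + 10^+1.68 + 10^+0.34)
   = 1 / (1 + 47.863 + 2.1878) = 1/51.051 = 0.01959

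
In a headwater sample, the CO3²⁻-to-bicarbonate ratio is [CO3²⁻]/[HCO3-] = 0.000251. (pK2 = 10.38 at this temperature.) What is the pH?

From K2 = [H⁺][CO3²⁻]/[HCO3-]:  pH = pK2 + log₁₀([CO3²⁻]/[HCO3-])
log₁₀(0.000251) = -3.600
pH = 10.38 + (-3.600) = 6.78

pH = 6.78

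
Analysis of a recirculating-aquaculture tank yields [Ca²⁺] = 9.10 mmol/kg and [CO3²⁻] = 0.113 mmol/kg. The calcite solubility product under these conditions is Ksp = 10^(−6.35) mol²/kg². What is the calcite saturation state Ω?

Ω = 2.30

Ksp = 10^(−6.35) = 4.467×10^-7
Ω = [Ca²⁺][CO3²⁻]/Ksp = (9.10×10^-3)(0.113×10^-3) / 4.467×10^-7 = 2.30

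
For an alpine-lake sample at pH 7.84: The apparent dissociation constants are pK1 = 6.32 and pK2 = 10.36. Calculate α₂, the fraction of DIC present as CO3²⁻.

α₂ = 1 / (1 + [H⁺]/K2 + [H⁺]²/(K1K2)) = 1 / (1 + 10^+2.52 + 10^+1.00)
   = 1 / (1 + 331.13 + 10.000) = 1/342.13 = 0.002923

α₂ = 0.00292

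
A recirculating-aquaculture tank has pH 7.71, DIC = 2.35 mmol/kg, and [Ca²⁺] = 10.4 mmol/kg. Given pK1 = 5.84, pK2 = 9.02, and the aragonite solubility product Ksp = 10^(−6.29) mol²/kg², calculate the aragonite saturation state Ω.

Ω = 2.20

α₂ = 1 / (1 + [H⁺]/K2 + [H⁺]²/(K1K2)) = 1 / (1 + 10^+1.31 + 10^-0.56)
   = 1 / (1 + 20.417 + 0.27542) = 1/21.693 = 0.04610
[CO3²⁻] = α₂ × DIC = 0.04610 × 2.35 = 0.1083 mmol/kg
Ksp = 10^(−6.29) = 5.129×10^-7
Ω = [Ca²⁺][CO3²⁻]/Ksp = (10.4×10^-3)(1.083×10^-4) / 5.129×10^-7 = 2.20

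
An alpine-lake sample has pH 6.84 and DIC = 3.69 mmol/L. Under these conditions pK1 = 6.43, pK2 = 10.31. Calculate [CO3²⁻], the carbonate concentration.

[CO3²⁻] = 0.900 μmol/L

α₂ = 1 / (1 + [H⁺]/K2 + [H⁺]²/(K1K2)) = 1 / (1 + 10^+3.47 + 10^+3.06)
   = 1 / (1 + 2951.2 + 1148.2) = 1/4100.4 = 0.0002439
[CO3²⁻] = α₂ × DIC = 0.0002439 × 3.69 = 0.000900 mmol/L = 0.900 μmol/L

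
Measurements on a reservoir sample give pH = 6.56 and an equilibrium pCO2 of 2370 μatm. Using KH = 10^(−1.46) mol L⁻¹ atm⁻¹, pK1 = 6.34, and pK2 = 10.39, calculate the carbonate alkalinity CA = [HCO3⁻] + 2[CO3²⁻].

CA = 0.136 mmol/L

[CO2*] = KH · pCO2 = 10^(−1.46) × 2370×10^-6 = 8.218×10^-5 mol/L
α₀ = 1/(1 + K1/[H⁺] + K1K2/[H⁺]²) = 1/(1 + 10^+0.22 + 10^-3.61) = 0.3760
DIC = [CO2*]/α₀ = 8.218×10^-5 / 0.3760 = 0.2186 mmol/L
CA = (α₁ + 2α₂)·DIC = (0.6239 + 2×9.229×10^-5) × 0.2186 = 0.136 mmol/L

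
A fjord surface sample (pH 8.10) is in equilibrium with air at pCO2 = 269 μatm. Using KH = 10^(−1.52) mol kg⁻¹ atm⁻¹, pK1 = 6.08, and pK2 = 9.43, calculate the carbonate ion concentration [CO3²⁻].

[CO3²⁻] = 0.0398 mmol/kg

[CO2*] = KH · pCO2 = 10^(−1.52) × 269×10^-6 = 8.124×10^-6 mol/kg
α₀ = 1/(1 + K1/[H⁺] + K1K2/[H⁺]²) = 1/(1 + 10^+2.02 + 10^+0.69) = 0.009041
DIC = [CO2*]/α₀ = 8.124×10^-6 / 0.009041 = 0.8986 mmol/kg
[CO3²⁻] = α₂·DIC; α₂ = 0.04428, so [CO3²⁻] = 0.04428 × 0.8986 = 0.0398 mmol/kg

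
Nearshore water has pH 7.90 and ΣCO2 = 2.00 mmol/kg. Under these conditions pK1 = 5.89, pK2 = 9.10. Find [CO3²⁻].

α₂ = 1 / (1 + [H⁺]/K2 + [H⁺]²/(K1K2)) = 1 / (1 + 10^+1.20 + 10^-0.81)
   = 1 / (1 + 15.849 + 0.15488) = 1/17.004 = 0.05881
[CO3²⁻] = α₂ × DIC = 0.05881 × 2.00 = 0.118 mmol/kg

[CO3²⁻] = 0.118 mmol/kg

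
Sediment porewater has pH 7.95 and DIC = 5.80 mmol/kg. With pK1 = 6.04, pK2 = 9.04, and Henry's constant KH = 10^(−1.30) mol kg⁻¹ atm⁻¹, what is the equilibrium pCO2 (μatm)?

α₀ = 1 / (1 + K1/[H⁺] + K1K2/[H⁺]²) = 1 / (1 + 10^+1.91 + 10^+0.82)
   = 1 / (1 + 81.283 + 6.6069) = 1/88.890 = 0.01125
[CO2*] = α₀ × DIC = 0.01125 × 5.80 = 0.06525 mmol/kg
pCO2 = [CO2*]/KH = 6.525×10^-5 / 5.012×10^-2 = 1300 μatm

pCO2 = 1300 μatm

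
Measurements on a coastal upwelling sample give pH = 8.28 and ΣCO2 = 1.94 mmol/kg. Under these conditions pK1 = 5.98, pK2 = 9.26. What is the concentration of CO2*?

α₀ = 1 / (1 + K1/[H⁺] + K1K2/[H⁺]²) = 1 / (1 + 10^+2.30 + 10^+1.32)
   = 1 / (1 + 199.53 + 20.893) = 1/221.42 = 0.004516
[CO2*] = α₀ × DIC = 0.004516 × 1.94 = 0.00876 mmol/kg = 8.76 μmol/kg

[CO2*] = 8.76 μmol/kg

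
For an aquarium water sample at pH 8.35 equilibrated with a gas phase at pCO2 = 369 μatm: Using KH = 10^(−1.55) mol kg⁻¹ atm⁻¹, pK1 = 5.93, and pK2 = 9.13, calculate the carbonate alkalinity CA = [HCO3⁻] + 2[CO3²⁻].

CA = 3.64 mmol/kg

[CO2*] = KH · pCO2 = 10^(−1.55) × 369×10^-6 = 1.040×10^-5 mol/kg
α₀ = 1/(1 + K1/[H⁺] + K1K2/[H⁺]²) = 1/(1 + 10^+2.42 + 10^+1.64) = 0.003250
DIC = [CO2*]/α₀ = 1.040×10^-5 / 0.003250 = 3.200 mmol/kg
CA = (α₁ + 2α₂)·DIC = (0.8549 + 2×0.1419) × 3.200 = 3.64 mmol/kg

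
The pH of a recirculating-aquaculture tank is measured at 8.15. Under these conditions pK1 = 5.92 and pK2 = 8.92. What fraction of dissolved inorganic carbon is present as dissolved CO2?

α₀ = 0.00501

α₀ = 1 / (1 + K1/[H⁺] + K1K2/[H⁺]²) = 1 / (1 + 10^+2.23 + 10^+1.46)
   = 1 / (1 + 169.82 + 28.840) = 1/199.66 = 0.005008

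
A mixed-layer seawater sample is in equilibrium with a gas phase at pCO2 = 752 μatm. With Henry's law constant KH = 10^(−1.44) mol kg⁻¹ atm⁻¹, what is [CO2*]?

KH = 10^(−1.44) = 3.631×10^-2 mol kg⁻¹ atm⁻¹
[CO2*] = KH · pCO2 = 3.631×10^-2 × 752×10^-6 atm = 2.73×10^-5 mol/kg

[CO2*] = 27.3 μmol/kg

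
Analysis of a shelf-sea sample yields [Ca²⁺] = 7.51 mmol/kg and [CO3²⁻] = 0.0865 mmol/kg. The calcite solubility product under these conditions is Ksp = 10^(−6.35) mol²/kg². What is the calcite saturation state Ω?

Ksp = 10^(−6.35) = 4.467×10^-7
Ω = [Ca²⁺][CO3²⁻]/Ksp = (7.51×10^-3)(0.0865×10^-3) / 4.467×10^-7 = 1.45

Ω = 1.45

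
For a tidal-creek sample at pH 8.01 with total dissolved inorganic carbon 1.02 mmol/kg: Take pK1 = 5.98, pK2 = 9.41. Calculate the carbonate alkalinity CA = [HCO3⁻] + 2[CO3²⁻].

CA = [HCO3⁻] + 2[CO3²⁻] = (α₁ + 2α₂)·DIC
At pH 8.01: [H⁺]/K1 = 10^-2.03 = 0.0093325, K2/[H⁺] = 10^-1.40 = 0.039811
α₁ = 1/(1 + 0.0093325 + 0.039811) = 1/1.0491 = 0.9532; α₂ = α₁·K2/[H⁺] = 0.03795
α₁ + 2α₂ = 1.0291
CA = 1.0291 × 1.02 = 1.05 mmol/kg

CA = 1.05 mmol/kg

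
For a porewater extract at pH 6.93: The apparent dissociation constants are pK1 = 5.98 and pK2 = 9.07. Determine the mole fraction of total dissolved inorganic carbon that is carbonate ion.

α₂ = 0.00647

α₂ = 1 / (1 + [H⁺]/K2 + [H⁺]²/(K1K2)) = 1 / (1 + 10^+2.14 + 10^+1.19)
   = 1 / (1 + 138.04 + 15.488) = 1/154.53 = 0.006471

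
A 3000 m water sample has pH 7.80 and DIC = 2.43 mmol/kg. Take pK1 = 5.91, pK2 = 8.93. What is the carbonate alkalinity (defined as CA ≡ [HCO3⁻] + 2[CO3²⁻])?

CA = 2.57 mmol/kg

CA = [HCO3⁻] + 2[CO3²⁻] = (α₁ + 2α₂)·DIC
At pH 7.80: [H⁺]/K1 = 10^-1.89 = 0.012882, K2/[H⁺] = 10^-1.13 = 0.074131
α₁ = 1/(1 + 0.012882 + 0.074131) = 1/1.0870 = 0.9200; α₂ = α₁·K2/[H⁺] = 0.06820
α₁ + 2α₂ = 1.0563
CA = 1.0563 × 2.43 = 2.57 mmol/kg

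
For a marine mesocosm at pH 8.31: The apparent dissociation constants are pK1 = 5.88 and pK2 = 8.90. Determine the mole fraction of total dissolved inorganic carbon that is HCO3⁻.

α₁ = 0.793

α₁ = 1 / (1 + [H⁺]/K1 + K2/[H⁺]) = 1 / (1 + 10^-2.43 + 10^-0.59)
   = 1 / (1 + 0.0037154 + 0.25704) = 1/1.2608 = 0.7932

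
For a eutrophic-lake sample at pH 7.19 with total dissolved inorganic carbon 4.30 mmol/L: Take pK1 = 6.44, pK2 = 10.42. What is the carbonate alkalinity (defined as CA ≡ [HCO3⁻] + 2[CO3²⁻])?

CA = [HCO3⁻] + 2[CO3²⁻] = (α₁ + 2α₂)·DIC
At pH 7.19: [H⁺]/K1 = 10^-0.75 = 0.17783, K2/[H⁺] = 10^-3.23 = 0.00058884
α₁ = 1/(1 + 0.17783 + 0.00058884) = 1/1.1784 = 0.8486; α₂ = α₁·K2/[H⁺] = 0.0004997
α₁ + 2α₂ = 0.8496
CA = 0.8496 × 4.30 = 3.65 mmol/L

CA = 3.65 mmol/L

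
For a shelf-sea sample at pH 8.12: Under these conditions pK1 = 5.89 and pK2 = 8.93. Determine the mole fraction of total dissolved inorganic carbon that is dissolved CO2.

α₀ = 1 / (1 + K1/[H⁺] + K1K2/[H⁺]²) = 1 / (1 + 10^+2.23 + 10^+1.42)
   = 1 / (1 + 169.82 + 26.303) = 1/197.13 = 0.005073

α₀ = 0.00507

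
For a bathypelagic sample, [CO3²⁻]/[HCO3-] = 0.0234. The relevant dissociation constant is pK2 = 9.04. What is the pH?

pH = 7.41

From K2 = [H⁺][CO3²⁻]/[HCO3-]:  pH = pK2 + log₁₀([CO3²⁻]/[HCO3-])
log₁₀(0.0234) = -1.631
pH = 9.04 + (-1.631) = 7.41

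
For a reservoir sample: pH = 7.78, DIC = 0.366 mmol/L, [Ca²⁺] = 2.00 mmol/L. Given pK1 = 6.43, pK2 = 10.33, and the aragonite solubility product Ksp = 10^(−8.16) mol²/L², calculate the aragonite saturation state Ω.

Ω = 0.285

α₂ = 1 / (1 + [H⁺]/K2 + [H⁺]²/(K1K2)) = 1 / (1 + 10^+2.55 + 10^+1.20)
   = 1 / (1 + 354.81 + 15.849) = 1/371.66 = 0.002691
[CO3²⁻] = α₂ × DIC = 0.002691 × 0.366 = 0.0009848 mmol/L = 0.9848 μmol/L
Ksp = 10^(−8.16) = 6.918×10^-9
Ω = [Ca²⁺][CO3²⁻]/Ksp = (2.00×10^-3)(9.848×10^-7) / 6.918×10^-9 = 0.285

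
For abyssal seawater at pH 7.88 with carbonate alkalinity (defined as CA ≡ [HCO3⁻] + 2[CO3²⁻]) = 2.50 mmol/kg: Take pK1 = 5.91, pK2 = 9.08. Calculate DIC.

DIC = 2.38 mmol/kg

CA = [HCO3⁻] + 2[CO3²⁻] = (α₁ + 2α₂)·DIC
At pH 7.88: [H⁺]/K1 = 10^-1.97 = 0.010715, K2/[H⁺] = 10^-1.20 = 0.063096
α₁ = 1/(1 + 0.010715 + 0.063096) = 1/1.0738 = 0.9313; α₂ = α₁·K2/[H⁺] = 0.05876
α₁ + 2α₂ = 1.0488
DIC = CA / (α₁ + 2α₂) = 2.50 / 1.0488 = 2.38 mmol/kg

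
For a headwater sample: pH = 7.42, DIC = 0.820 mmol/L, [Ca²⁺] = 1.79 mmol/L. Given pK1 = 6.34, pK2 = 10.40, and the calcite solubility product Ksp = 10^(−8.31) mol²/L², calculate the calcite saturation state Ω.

α₂ = 1 / (1 + [H⁺]/K2 + [H⁺]²/(K1K2)) = 1 / (1 + 10^+2.98 + 10^+1.90)
   = 1 / (1 + 954.99 + 79.433) = 1/1035.4 = 0.0009658
[CO3²⁻] = α₂ × DIC = 0.0009658 × 0.820 = 0.0007919 mmol/L = 0.7919 μmol/L
Ksp = 10^(−8.31) = 4.898×10^-9
Ω = [Ca²⁺][CO3²⁻]/Ksp = (1.79×10^-3)(7.919×10^-7) / 4.898×10^-9 = 0.289

Ω = 0.289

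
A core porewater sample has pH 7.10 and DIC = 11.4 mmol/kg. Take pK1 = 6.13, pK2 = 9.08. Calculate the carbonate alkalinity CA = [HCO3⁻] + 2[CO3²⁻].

CA = 10.4 mmol/kg

CA = [HCO3⁻] + 2[CO3²⁻] = (α₁ + 2α₂)·DIC
At pH 7.10: [H⁺]/K1 = 10^-0.97 = 0.10715, K2/[H⁺] = 10^-1.98 = 0.010471
α₁ = 1/(1 + 0.10715 + 0.010471) = 1/1.1176 = 0.8948; α₂ = α₁·K2/[H⁺] = 0.009369
α₁ + 2α₂ = 0.9135
CA = 0.9135 × 11.4 = 10.4 mmol/kg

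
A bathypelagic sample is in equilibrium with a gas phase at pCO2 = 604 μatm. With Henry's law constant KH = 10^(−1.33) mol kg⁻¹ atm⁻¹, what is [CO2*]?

[CO2*] = 28.3 μmol/kg

KH = 10^(−1.33) = 4.677×10^-2 mol kg⁻¹ atm⁻¹
[CO2*] = KH · pCO2 = 4.677×10^-2 × 604×10^-6 atm = 2.83×10^-5 mol/kg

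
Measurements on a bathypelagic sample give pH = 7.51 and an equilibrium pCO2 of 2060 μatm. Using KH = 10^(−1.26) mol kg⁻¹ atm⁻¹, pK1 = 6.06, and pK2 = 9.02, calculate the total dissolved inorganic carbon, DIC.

DIC = 3.40 mmol/kg

[CO2*] = KH · pCO2 = 10^(−1.26) × 2060×10^-6 = 1.132×10^-4 mol/kg
α₀ = 1/(1 + K1/[H⁺] + K1K2/[H⁺]²) = 1/(1 + 10^+1.45 + 10^-0.06) = 0.03327
DIC = [CO2*]/α₀ = 1.132×10^-4 / 0.03327 = 3.40 mmol/kg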